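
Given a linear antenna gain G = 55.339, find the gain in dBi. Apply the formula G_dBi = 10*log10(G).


G_dBi = 10 * log10(55.339) = 17.43 dBi

17.43 dBi


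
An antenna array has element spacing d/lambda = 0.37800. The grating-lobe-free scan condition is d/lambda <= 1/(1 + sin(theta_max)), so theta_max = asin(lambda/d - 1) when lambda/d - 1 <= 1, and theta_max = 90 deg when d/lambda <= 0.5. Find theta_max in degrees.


lambda/d - 1 = 1/0.37800 - 1 = 1.645503 >= 1
d/lambda <= 0.5, so the array can scan to endfire without grating lobes: theta_max = 90 deg

90 deg


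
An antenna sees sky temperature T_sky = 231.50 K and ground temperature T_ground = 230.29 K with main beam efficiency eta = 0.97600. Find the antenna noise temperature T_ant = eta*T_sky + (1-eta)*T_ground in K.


T_ant = 0.97600 * 231.50 + (1 - 0.97600) * 230.29 = 231.5 K

231.5 K


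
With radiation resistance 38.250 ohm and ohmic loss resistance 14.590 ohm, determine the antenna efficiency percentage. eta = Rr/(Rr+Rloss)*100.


eta = 38.250 / (38.250 + 14.590) * 100 = 72.39%

72.39%


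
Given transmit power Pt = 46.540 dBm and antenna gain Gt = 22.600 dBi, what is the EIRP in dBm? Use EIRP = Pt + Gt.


EIRP = Pt + Gt = 46.540 + 22.600 = 69.14 dBm

69.14 dBm


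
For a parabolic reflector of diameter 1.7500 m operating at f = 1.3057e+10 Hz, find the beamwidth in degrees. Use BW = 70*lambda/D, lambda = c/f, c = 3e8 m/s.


lambda = c / f = 3.0000e+08 / 1.3057e+10 = 0.02297618 m
BW = 70 * 0.02297618 / 1.7500 = 0.9190 deg

0.9190 deg


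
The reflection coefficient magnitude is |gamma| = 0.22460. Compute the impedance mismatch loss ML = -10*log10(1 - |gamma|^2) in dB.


ML = -10 * log10(1 - 0.22460^2) = -10 * log10(0.94955484) = 0.2248 dB

0.2248 dB


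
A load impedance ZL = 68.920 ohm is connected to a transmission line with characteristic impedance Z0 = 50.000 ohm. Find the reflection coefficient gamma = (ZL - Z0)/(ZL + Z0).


gamma = (68.920 - 50.000) / (68.920 + 50.000) = 0.1591

0.1591


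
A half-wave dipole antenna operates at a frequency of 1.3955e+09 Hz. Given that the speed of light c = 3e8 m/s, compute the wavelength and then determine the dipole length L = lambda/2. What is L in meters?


lambda = c / f = 3.0000e+08 / 1.3955e+09 = 0.2149767 m
L = lambda / 2 = 0.2149767 / 2 = 0.1075 m

0.1075 m


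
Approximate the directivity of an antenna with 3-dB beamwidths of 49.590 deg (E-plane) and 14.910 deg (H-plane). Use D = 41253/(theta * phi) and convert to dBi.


D_linear = 41253 / (49.590 * 14.910) = 55.79352
D_dBi = 10 * log10(55.79352) = 17.47 dBi

17.47 dBi


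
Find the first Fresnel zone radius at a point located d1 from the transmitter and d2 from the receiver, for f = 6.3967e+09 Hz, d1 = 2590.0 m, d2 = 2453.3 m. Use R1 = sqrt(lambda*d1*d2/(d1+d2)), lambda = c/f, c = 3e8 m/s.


lambda = c / f = 3.0000e+08 / 6.3967e+09 = 0.04689918 m
R1 = sqrt(0.04689918 * 2590.0 * 2453.3 / (2590.0 + 2453.3)) = 7.687 m

7.687 m


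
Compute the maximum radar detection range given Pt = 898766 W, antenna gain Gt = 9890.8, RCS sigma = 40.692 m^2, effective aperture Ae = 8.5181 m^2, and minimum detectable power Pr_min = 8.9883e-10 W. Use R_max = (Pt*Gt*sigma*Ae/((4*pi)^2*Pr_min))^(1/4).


R^4 = 898766*9890.8*40.692*8.5181 / ((4*pi)^2 * 8.9883e-10) = 2.170864e+19
R_max = 2.170864e+19^0.25 = 68259 m

68259 m


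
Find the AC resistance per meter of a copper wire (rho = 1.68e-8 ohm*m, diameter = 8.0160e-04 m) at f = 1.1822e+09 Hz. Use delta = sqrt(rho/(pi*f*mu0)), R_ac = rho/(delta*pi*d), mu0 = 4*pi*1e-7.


delta = sqrt(1.68e-8 / (pi * 1.1822e+09 * 4*pi*1e-7)) = 1.897271e-06 m
R_ac = 1.68e-8 / (1.897271e-06 * pi * 8.0160e-04) = 3.516 ohm/m

3.516 ohm/m


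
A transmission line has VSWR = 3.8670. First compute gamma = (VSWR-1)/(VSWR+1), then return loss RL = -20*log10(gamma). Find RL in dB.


gamma = (3.8670 - 1) / (3.8670 + 1) = 0.5890692
RL = -20 * log10(0.5890692) = 4.597 dB

4.597 dB


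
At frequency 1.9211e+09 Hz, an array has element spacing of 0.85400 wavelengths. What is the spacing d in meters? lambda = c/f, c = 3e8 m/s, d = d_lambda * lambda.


lambda = c / f = 3.0000e+08 / 1.9211e+09 = 0.1561605 m
d = 0.85400 * 0.1561605 = 0.1334 m

0.1334 m


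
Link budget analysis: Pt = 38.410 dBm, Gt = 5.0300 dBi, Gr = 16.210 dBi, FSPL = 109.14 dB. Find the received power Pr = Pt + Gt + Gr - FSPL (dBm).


Pr = 38.410 + 5.0300 + 16.210 - 109.14 = -49.49 dBm

-49.49 dBm


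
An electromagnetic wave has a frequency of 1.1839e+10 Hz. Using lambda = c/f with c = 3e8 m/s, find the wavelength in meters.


lambda = c / f = 3.0000e+08 / 1.1839e+10 = 0.02534 m

0.02534 m


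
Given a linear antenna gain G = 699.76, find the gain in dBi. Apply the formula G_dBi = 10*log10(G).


G_dBi = 10 * log10(699.76) = 28.45 dBi

28.45 dBi


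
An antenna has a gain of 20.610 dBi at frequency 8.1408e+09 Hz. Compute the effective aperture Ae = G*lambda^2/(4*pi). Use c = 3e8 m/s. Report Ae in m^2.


lambda = c / f = 3.0000e+08 / 8.1408e+09 = 0.03685142 m
G_linear = 10^(20.610/10) = 115.0800
Ae = G_linear * lambda^2 / (4*pi) = 115.0800 * 0.03685142^2 / (4*pi) = 0.01244 m^2

0.01244 m^2


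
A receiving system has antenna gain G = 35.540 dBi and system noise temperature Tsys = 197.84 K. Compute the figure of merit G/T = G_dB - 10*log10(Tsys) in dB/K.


G/T = 35.540 - 10*log10(197.84) = 35.540 - 22.96314 = 12.58 dB/K

12.58 dB/K


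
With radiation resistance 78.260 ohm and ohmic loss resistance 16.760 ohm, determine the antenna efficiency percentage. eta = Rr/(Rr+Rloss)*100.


eta = 78.260 / (78.260 + 16.760) * 100 = 82.36%

82.36%


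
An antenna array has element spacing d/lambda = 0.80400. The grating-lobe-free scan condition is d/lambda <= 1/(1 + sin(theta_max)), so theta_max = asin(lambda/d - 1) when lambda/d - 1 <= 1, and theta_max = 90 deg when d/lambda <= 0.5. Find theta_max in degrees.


lambda/d - 1 = 1/0.80400 - 1 = 0.2437811
theta_max = asin(0.2437811) = 14.11 deg

14.11 deg


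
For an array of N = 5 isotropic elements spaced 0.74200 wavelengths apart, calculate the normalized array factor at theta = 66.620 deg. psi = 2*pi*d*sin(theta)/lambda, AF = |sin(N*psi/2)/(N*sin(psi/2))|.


psi = 2*pi*0.74200*sin(66.620 deg) = 4.279331 rad
AF = |sin(5*4.279331/2) / (5*sin(4.279331/2))| = 0.2270

0.2270


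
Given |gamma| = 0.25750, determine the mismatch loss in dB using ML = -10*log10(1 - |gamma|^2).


ML = -10 * log10(1 - 0.25750^2) = -10 * log10(0.93369375) = 0.2980 dB

0.2980 dB


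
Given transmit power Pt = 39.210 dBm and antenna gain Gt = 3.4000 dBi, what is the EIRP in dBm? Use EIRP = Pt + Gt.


EIRP = Pt + Gt = 39.210 + 3.4000 = 42.61 dBm

42.61 dBm


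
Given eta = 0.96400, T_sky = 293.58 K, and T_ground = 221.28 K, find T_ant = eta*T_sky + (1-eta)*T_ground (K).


T_ant = 0.96400 * 293.58 + (1 - 0.96400) * 221.28 = 291.0 K

291.0 K


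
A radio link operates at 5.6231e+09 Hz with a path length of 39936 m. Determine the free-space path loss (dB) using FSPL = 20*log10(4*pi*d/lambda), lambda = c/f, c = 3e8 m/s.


lambda = c / f = 3.0000e+08 / 5.6231e+09 = 0.05335135 m
FSPL = 20 * log10(4*pi*39936/0.05335135) = 139.5 dB

139.5 dB


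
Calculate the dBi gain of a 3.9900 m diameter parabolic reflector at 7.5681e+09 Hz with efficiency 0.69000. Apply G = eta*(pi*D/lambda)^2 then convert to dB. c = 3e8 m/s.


lambda = c / f = 3.0000e+08 / 7.5681e+09 = 0.03964007 m
G_linear = 0.69000 * (pi * 3.9900 / 0.03964007)^2 = 68996.30
G_dBi = 10 * log10(68996.30) = 48.39 dBi

48.39 dBi


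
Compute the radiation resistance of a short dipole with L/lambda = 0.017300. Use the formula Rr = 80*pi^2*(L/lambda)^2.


Rr = 80 * pi^2 * (0.017300)^2 = 80 * 9.869604 * 2.992900e-04 = 0.2363 ohm

0.2363 ohm


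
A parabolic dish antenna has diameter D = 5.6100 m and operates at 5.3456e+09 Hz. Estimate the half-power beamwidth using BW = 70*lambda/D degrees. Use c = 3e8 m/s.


lambda = c / f = 3.0000e+08 / 5.3456e+09 = 0.05612092 m
BW = 70 * 0.05612092 / 5.6100 = 0.7003 deg

0.7003 deg


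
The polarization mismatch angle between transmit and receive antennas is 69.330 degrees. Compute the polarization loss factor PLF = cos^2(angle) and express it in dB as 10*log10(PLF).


PLF_linear = cos^2(69.330 deg) = 0.1245984
PLF_dB = 10 * log10(0.1245984) = -9.045 dB

-9.045 dB


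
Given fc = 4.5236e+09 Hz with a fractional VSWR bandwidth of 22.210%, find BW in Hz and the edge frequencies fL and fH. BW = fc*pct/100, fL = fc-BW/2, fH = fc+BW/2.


BW = 4.5236e+09 * 22.210/100 = 1.004692e+09 Hz
fL = 4.5236e+09 - 1.004692e+09/2 = 4.021e+09 Hz
fH = 4.5236e+09 + 1.004692e+09/2 = 5.026e+09 Hz

BW=1.005e+09 Hz, fL=4.021e+09 Hz, fH=5.026e+09 Hz


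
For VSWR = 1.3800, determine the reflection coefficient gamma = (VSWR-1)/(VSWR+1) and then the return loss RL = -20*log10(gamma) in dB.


gamma = (1.3800 - 1) / (1.3800 + 1) = 0.1596639
RL = -20 * log10(0.1596639) = 15.94 dB

15.94 dB


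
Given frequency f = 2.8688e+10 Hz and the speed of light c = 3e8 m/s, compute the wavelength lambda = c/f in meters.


lambda = c / f = 3.0000e+08 / 2.8688e+10 = 0.01046 m

0.01046 m


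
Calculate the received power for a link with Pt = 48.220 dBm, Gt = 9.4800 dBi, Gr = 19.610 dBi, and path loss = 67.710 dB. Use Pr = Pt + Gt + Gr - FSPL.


Pr = 48.220 + 9.4800 + 19.610 - 67.710 = 9.60 dBm

9.60 dBm


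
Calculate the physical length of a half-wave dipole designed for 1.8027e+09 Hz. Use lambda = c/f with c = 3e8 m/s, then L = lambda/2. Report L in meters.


lambda = c / f = 3.0000e+08 / 1.8027e+09 = 0.1664170 m
L = lambda / 2 = 0.1664170 / 2 = 0.08321 m

0.08321 m


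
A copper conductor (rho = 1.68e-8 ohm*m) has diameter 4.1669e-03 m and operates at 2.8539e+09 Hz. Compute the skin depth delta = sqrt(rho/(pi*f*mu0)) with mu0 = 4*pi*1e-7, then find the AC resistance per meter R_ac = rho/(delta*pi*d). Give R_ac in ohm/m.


delta = sqrt(1.68e-8 / (pi * 2.8539e+09 * 4*pi*1e-7)) = 1.221112e-06 m
R_ac = 1.68e-8 / (1.221112e-06 * pi * 4.1669e-03) = 1.051 ohm/m

1.051 ohm/m


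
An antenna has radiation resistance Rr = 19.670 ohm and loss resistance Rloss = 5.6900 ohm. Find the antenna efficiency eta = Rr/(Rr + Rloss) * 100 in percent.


eta = 19.670 / (19.670 + 5.6900) * 100 = 77.56%

77.56%


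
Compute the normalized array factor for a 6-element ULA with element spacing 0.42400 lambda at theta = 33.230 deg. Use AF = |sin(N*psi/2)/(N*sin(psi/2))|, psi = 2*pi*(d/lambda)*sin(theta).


psi = 2*pi*0.42400*sin(33.230 deg) = 1.459914 rad
AF = |sin(6*1.459914/2) / (6*sin(1.459914/2))| = 0.2362

0.2362


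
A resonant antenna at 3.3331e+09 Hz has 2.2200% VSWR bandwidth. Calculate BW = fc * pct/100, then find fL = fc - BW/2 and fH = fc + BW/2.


BW = 3.3331e+09 * 2.2200/100 = 7.399482e+07 Hz
fL = 3.3331e+09 - 7.399482e+07/2 = 3.296e+09 Hz
fH = 3.3331e+09 + 7.399482e+07/2 = 3.370e+09 Hz

BW=7.399e+07 Hz, fL=3.296e+09 Hz, fH=3.370e+09 Hz


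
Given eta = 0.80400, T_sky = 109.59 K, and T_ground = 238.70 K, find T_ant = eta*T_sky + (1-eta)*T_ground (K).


T_ant = 0.80400 * 109.59 + (1 - 0.80400) * 238.70 = 134.9 K

134.9 K


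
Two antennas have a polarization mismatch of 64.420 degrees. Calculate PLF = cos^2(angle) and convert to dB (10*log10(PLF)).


PLF_linear = cos^2(64.420 deg) = 0.1864261
PLF_dB = 10 * log10(0.1864261) = -7.295 dB

-7.295 dB


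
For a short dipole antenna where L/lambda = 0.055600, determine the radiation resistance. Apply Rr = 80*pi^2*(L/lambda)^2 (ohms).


Rr = 80 * pi^2 * (0.055600)^2 = 80 * 9.869604 * 3.091360e-03 = 2.441 ohm

2.441 ohm


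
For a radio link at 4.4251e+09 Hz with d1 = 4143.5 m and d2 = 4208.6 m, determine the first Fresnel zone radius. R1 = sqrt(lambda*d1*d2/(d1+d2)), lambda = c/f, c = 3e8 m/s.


lambda = c / f = 3.0000e+08 / 4.4251e+09 = 0.06779508 m
R1 = sqrt(0.06779508 * 4143.5 * 4208.6 / (4143.5 + 4208.6)) = 11.90 m

11.90 m


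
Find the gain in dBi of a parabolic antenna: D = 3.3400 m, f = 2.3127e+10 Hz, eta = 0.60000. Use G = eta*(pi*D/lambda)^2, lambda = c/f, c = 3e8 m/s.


lambda = c / f = 3.0000e+08 / 2.3127e+10 = 0.01297185 m
G_linear = 0.60000 * (pi * 3.3400 / 0.01297185)^2 = 392590.8
G_dBi = 10 * log10(392590.8) = 55.94 dBi

55.94 dBi


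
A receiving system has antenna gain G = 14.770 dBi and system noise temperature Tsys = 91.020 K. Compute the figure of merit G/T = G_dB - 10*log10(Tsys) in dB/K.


G/T = 14.770 - 10*log10(91.020) = 14.770 - 19.59137 = -4.821 dB/K

-4.821 dB/K


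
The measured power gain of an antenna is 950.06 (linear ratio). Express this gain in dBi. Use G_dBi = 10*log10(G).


G_dBi = 10 * log10(950.06) = 29.78 dBi

29.78 dBi


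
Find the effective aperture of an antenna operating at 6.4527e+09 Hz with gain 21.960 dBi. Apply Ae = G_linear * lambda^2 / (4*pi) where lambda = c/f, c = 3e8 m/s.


lambda = c / f = 3.0000e+08 / 6.4527e+09 = 0.04649217 m
G_linear = 10^(21.960/10) = 157.0363
Ae = G_linear * lambda^2 / (4*pi) = 157.0363 * 0.04649217^2 / (4*pi) = 0.02701 m^2

0.02701 m^2


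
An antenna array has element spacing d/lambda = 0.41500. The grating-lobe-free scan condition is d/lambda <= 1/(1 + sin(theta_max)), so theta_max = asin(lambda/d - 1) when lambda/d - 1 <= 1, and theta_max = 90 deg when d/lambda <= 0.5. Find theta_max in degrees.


lambda/d - 1 = 1/0.41500 - 1 = 1.409639 >= 1
d/lambda <= 0.5, so the array can scan to endfire without grating lobes: theta_max = 90 deg

90 deg


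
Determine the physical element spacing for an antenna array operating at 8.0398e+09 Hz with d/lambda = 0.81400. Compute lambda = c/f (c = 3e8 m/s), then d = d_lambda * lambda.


lambda = c / f = 3.0000e+08 / 8.0398e+09 = 0.03731436 m
d = 0.81400 * 0.03731436 = 0.03037 m

0.03037 m


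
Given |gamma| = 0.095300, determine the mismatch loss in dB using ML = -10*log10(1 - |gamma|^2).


ML = -10 * log10(1 - 0.095300^2) = -10 * log10(0.99091791) = 0.03962 dB

0.03962 dB


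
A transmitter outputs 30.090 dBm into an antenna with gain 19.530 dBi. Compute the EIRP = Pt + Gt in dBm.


EIRP = Pt + Gt = 30.090 + 19.530 = 49.62 dBm

49.62 dBm


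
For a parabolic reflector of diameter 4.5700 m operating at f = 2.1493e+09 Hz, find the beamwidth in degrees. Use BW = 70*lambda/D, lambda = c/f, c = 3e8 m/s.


lambda = c / f = 3.0000e+08 / 2.1493e+09 = 0.1395803 m
BW = 70 * 0.1395803 / 4.5700 = 2.138 deg

2.138 deg


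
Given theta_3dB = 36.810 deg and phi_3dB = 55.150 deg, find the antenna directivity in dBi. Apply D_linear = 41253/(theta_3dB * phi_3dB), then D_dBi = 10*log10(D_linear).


D_linear = 41253 / (36.810 * 55.150) = 20.32096
D_dBi = 10 * log10(20.32096) = 13.08 dBi

13.08 dBi


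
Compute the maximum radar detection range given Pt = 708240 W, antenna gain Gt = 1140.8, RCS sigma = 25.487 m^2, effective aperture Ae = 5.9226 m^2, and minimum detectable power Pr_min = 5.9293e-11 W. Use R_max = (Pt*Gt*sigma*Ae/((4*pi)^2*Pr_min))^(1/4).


R^4 = 708240*1140.8*25.487*5.9226 / ((4*pi)^2 * 5.9293e-11) = 1.302561e+19
R_max = 1.302561e+19^0.25 = 60076 m

60076 m


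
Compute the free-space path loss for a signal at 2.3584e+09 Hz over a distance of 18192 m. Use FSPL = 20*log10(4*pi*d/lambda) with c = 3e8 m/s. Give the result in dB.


lambda = c / f = 3.0000e+08 / 2.3584e+09 = 0.1272049 m
FSPL = 20 * log10(4*pi*18192/0.1272049) = 125.1 dB

125.1 dB


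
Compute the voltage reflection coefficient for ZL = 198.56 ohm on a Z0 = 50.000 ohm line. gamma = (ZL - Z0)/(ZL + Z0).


gamma = (198.56 - 50.000) / (198.56 + 50.000) = 0.5977

0.5977


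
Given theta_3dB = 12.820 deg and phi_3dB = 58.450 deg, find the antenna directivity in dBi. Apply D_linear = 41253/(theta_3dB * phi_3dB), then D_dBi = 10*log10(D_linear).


D_linear = 41253 / (12.820 * 58.450) = 55.05325
D_dBi = 10 * log10(55.05325) = 17.41 dBi

17.41 dBi


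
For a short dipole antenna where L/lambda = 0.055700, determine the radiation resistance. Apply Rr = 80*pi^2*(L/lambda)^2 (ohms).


Rr = 80 * pi^2 * (0.055700)^2 = 80 * 9.869604 * 3.102490e-03 = 2.450 ohm

2.450 ohm


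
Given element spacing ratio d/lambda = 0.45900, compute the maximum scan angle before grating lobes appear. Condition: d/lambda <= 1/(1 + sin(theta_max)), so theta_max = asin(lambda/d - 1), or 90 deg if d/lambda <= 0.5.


lambda/d - 1 = 1/0.45900 - 1 = 1.178649 >= 1
d/lambda <= 0.5, so the array can scan to endfire without grating lobes: theta_max = 90 deg

90 deg


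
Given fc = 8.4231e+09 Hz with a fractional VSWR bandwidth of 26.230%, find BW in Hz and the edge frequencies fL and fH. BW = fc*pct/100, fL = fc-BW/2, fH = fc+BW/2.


BW = 8.4231e+09 * 26.230/100 = 2.209379e+09 Hz
fL = 8.4231e+09 - 2.209379e+09/2 = 7.318e+09 Hz
fH = 8.4231e+09 + 2.209379e+09/2 = 9.528e+09 Hz

BW=2.209e+09 Hz, fL=7.318e+09 Hz, fH=9.528e+09 Hz


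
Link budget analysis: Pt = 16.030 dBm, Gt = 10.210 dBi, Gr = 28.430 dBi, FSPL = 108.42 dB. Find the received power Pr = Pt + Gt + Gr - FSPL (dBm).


Pr = 16.030 + 10.210 + 28.430 - 108.42 = -53.75 dBm

-53.75 dBm


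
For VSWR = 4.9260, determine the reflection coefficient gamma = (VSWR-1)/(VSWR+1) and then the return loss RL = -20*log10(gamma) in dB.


gamma = (4.9260 - 1) / (4.9260 + 1) = 0.6625042
RL = -20 * log10(0.6625042) = 3.576 dB

3.576 dB


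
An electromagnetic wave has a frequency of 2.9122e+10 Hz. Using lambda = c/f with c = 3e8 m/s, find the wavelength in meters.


lambda = c / f = 3.0000e+08 / 2.9122e+10 = 0.01030 m

0.01030 m


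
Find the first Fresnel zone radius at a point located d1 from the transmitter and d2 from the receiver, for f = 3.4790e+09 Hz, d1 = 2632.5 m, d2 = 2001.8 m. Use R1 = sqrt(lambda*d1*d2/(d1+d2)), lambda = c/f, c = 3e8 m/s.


lambda = c / f = 3.0000e+08 / 3.4790e+09 = 0.08623168 m
R1 = sqrt(0.08623168 * 2632.5 * 2001.8 / (2632.5 + 2001.8)) = 9.902 m

9.902 m


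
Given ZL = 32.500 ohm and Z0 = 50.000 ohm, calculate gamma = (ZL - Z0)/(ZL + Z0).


gamma = (32.500 - 50.000) / (32.500 + 50.000) = -0.2121

-0.2121


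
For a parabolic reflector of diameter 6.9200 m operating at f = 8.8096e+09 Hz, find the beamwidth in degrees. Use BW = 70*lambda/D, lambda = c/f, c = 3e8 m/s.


lambda = c / f = 3.0000e+08 / 8.8096e+09 = 0.03405376 m
BW = 70 * 0.03405376 / 6.9200 = 0.3445 deg

0.3445 deg


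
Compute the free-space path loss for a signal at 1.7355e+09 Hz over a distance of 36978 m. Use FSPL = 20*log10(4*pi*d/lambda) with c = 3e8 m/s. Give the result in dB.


lambda = c / f = 3.0000e+08 / 1.7355e+09 = 0.1728608 m
FSPL = 20 * log10(4*pi*36978/0.1728608) = 128.6 dB

128.6 dB


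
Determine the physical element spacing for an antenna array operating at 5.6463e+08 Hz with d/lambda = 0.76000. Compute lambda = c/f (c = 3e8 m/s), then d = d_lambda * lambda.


lambda = c / f = 3.0000e+08 / 5.6463e+08 = 0.5313214 m
d = 0.76000 * 0.5313214 = 0.4038 m

0.4038 m


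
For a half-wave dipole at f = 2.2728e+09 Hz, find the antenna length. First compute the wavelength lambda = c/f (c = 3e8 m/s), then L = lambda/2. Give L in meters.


lambda = c / f = 3.0000e+08 / 2.2728e+09 = 0.1319958 m
L = lambda / 2 = 0.1319958 / 2 = 0.06600 m

0.06600 m


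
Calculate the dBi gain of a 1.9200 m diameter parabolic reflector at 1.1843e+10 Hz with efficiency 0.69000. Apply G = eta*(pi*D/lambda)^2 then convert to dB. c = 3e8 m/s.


lambda = c / f = 3.0000e+08 / 1.1843e+10 = 0.02533142 m
G_linear = 0.69000 * (pi * 1.9200 / 0.02533142)^2 = 39123.01
G_dBi = 10 * log10(39123.01) = 45.92 dBi

45.92 dBi


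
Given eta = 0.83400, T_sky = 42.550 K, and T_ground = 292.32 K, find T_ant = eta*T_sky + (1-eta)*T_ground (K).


T_ant = 0.83400 * 42.550 + (1 - 0.83400) * 292.32 = 84.01 K

84.01 K


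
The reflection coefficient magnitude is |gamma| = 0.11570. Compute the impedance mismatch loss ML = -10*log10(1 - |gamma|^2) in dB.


ML = -10 * log10(1 - 0.11570^2) = -10 * log10(0.98661351) = 0.05853 dB

0.05853 dB


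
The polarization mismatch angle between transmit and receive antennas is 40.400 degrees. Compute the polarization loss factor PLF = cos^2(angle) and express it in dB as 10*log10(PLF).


PLF_linear = cos^2(40.400 deg) = 0.5799406
PLF_dB = 10 * log10(0.5799406) = -2.366 dB

-2.366 dB


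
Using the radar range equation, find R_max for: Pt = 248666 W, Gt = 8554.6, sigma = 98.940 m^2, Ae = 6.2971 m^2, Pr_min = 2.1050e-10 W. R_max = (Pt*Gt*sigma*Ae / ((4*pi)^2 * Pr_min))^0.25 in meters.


R^4 = 248666*8554.6*98.940*6.2971 / ((4*pi)^2 * 2.1050e-10) = 3.987097e+19
R_max = 3.987097e+19^0.25 = 79463 m

79463 m


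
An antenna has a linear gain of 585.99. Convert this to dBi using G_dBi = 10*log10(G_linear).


G_dBi = 10 * log10(585.99) = 27.68 dBi

27.68 dBi


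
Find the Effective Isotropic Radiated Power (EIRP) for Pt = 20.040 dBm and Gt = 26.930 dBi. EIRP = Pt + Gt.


EIRP = Pt + Gt = 20.040 + 26.930 = 46.97 dBm

46.97 dBm


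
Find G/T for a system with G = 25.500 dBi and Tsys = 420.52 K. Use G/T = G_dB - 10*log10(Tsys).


G/T = 25.500 - 10*log10(420.52) = 25.500 - 26.23787 = -0.7379 dB/K

-0.7379 dB/K


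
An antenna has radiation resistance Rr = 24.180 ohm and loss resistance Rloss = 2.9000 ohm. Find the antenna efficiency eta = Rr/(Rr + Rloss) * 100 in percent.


eta = 24.180 / (24.180 + 2.9000) * 100 = 89.29%

89.29%


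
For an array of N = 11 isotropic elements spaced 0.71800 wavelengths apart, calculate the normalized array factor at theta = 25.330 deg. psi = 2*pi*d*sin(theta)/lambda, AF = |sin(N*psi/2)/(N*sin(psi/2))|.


psi = 2*pi*0.71800*sin(25.330 deg) = 1.930086 rad
AF = |sin(11*1.930086/2) / (11*sin(1.930086/2))| = 0.1027

0.1027


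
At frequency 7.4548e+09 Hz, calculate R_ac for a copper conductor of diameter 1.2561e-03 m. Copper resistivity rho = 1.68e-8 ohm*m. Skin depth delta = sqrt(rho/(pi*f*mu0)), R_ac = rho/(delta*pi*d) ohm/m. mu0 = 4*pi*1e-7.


delta = sqrt(1.68e-8 / (pi * 7.4548e+09 * 4*pi*1e-7)) = 7.555388e-07 m
R_ac = 1.68e-8 / (7.555388e-07 * pi * 1.2561e-03) = 5.635 ohm/m

5.635 ohm/m


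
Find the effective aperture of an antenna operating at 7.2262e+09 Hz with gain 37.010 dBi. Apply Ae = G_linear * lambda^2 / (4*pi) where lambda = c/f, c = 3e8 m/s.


lambda = c / f = 3.0000e+08 / 7.2262e+09 = 0.04151560 m
G_linear = 10^(37.010/10) = 5023.426
Ae = G_linear * lambda^2 / (4*pi) = 5023.426 * 0.04151560^2 / (4*pi) = 0.6890 m^2

0.6890 m^2


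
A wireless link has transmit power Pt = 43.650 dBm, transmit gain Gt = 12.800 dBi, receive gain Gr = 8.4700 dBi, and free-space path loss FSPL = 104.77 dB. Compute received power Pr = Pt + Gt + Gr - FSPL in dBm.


Pr = 43.650 + 12.800 + 8.4700 - 104.77 = -39.85 dBm

-39.85 dBm


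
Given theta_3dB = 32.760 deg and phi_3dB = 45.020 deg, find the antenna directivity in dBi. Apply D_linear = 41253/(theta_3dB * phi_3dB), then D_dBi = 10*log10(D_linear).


D_linear = 41253 / (32.760 * 45.020) = 27.97088
D_dBi = 10 * log10(27.97088) = 14.47 dBi

14.47 dBi


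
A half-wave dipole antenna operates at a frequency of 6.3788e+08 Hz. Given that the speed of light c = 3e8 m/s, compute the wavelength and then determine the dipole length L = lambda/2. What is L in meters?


lambda = c / f = 3.0000e+08 / 6.3788e+08 = 0.4703079 m
L = lambda / 2 = 0.4703079 / 2 = 0.2352 m

0.2352 m


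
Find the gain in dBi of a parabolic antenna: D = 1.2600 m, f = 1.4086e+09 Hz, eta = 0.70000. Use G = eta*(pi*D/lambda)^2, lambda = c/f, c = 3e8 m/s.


lambda = c / f = 3.0000e+08 / 1.4086e+09 = 0.2129774 m
G_linear = 0.70000 * (pi * 1.2600 / 0.2129774)^2 = 241.8087
G_dBi = 10 * log10(241.8087) = 23.83 dBi

23.83 dBi


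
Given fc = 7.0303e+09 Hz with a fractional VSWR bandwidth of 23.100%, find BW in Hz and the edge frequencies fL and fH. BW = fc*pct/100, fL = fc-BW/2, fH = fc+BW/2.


BW = 7.0303e+09 * 23.100/100 = 1.623999e+09 Hz
fL = 7.0303e+09 - 1.623999e+09/2 = 6.218e+09 Hz
fH = 7.0303e+09 + 1.623999e+09/2 = 7.842e+09 Hz

BW=1.624e+09 Hz, fL=6.218e+09 Hz, fH=7.842e+09 Hz


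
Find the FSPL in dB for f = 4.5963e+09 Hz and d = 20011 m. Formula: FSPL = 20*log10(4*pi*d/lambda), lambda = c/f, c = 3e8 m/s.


lambda = c / f = 3.0000e+08 / 4.5963e+09 = 0.06526989 m
FSPL = 20 * log10(4*pi*20011/0.06526989) = 131.7 dB

131.7 dB


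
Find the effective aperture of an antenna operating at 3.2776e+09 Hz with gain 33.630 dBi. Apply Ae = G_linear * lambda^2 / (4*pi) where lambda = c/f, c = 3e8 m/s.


lambda = c / f = 3.0000e+08 / 3.2776e+09 = 0.09153039 m
G_linear = 10^(33.630/10) = 2306.747
Ae = G_linear * lambda^2 / (4*pi) = 2306.747 * 0.09153039^2 / (4*pi) = 1.538 m^2

1.538 m^2


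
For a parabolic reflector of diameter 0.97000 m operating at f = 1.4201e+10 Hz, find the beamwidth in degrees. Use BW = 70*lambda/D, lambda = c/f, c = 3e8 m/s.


lambda = c / f = 3.0000e+08 / 1.4201e+10 = 0.02112527 m
BW = 70 * 0.02112527 / 0.97000 = 1.525 deg

1.525 deg


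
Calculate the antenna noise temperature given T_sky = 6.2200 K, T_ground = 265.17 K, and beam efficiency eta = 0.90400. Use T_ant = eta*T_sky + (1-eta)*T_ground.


T_ant = 0.90400 * 6.2200 + (1 - 0.90400) * 265.17 = 31.08 K

31.08 K


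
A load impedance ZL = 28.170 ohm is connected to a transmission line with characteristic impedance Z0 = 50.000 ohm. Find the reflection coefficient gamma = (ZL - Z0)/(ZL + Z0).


gamma = (28.170 - 50.000) / (28.170 + 50.000) = -0.2793

-0.2793


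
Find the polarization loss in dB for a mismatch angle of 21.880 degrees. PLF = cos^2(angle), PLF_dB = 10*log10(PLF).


PLF_linear = cos^2(21.880 deg) = 0.8611216
PLF_dB = 10 * log10(0.8611216) = -0.6494 dB

-0.6494 dB


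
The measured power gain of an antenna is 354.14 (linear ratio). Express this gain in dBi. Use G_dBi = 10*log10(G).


G_dBi = 10 * log10(354.14) = 25.49 dBi

25.49 dBi


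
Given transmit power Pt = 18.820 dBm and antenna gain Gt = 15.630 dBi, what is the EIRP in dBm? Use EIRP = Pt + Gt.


EIRP = Pt + Gt = 18.820 + 15.630 = 34.45 dBm

34.45 dBm


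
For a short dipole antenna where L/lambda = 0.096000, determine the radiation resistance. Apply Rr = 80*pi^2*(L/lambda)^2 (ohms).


Rr = 80 * pi^2 * (0.096000)^2 = 80 * 9.869604 * 9.216000e-03 = 7.277 ohm

7.277 ohm


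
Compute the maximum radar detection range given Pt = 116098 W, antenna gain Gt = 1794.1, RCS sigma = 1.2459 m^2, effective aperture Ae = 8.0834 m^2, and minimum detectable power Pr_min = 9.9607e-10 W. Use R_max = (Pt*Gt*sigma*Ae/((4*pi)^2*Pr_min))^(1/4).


R^4 = 116098*1794.1*1.2459*8.0834 / ((4*pi)^2 * 9.9607e-10) = 1.333641e+16
R_max = 1.333641e+16^0.25 = 10746 m

10746 m


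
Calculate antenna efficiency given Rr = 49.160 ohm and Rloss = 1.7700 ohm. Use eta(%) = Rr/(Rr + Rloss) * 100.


eta = 49.160 / (49.160 + 1.7700) * 100 = 96.52%

96.52%


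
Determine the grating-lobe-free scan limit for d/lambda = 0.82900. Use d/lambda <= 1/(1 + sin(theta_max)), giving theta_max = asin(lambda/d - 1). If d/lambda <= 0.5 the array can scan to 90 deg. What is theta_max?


lambda/d - 1 = 1/0.82900 - 1 = 0.2062726
theta_max = asin(0.2062726) = 11.90 deg

11.90 deg


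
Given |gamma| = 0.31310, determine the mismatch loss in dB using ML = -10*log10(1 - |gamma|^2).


ML = -10 * log10(1 - 0.31310^2) = -10 * log10(0.90196839) = 0.4481 dB

0.4481 dB


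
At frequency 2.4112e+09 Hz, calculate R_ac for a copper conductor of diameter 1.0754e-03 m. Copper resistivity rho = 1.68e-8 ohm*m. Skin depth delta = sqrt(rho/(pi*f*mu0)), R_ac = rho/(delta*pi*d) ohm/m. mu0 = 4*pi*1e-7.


delta = sqrt(1.68e-8 / (pi * 2.4112e+09 * 4*pi*1e-7)) = 1.328490e-06 m
R_ac = 1.68e-8 / (1.328490e-06 * pi * 1.0754e-03) = 3.743 ohm/m

3.743 ohm/m


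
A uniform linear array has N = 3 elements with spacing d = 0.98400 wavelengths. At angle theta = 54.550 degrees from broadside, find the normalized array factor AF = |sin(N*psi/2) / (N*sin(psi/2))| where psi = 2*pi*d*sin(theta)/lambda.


psi = 2*pi*0.98400*sin(54.550 deg) = 5.036526 rad
AF = |sin(3*5.036526/2) / (3*sin(5.036526/2))| = 0.5457

0.5457


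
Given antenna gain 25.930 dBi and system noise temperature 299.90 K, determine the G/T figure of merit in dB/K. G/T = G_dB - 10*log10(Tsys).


G/T = 25.930 - 10*log10(299.90) = 25.930 - 24.76976 = 1.160 dB/K

1.160 dB/K


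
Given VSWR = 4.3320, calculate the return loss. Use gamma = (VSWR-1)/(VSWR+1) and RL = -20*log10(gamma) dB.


gamma = (4.3320 - 1) / (4.3320 + 1) = 0.6249062
RL = -20 * log10(0.6249062) = 4.084 dB

4.084 dB


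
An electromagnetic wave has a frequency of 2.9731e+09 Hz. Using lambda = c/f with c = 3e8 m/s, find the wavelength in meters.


lambda = c / f = 3.0000e+08 / 2.9731e+09 = 0.1009 m

0.1009 m


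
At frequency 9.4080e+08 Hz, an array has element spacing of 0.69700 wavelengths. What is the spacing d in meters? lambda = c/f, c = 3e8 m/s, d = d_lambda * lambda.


lambda = c / f = 3.0000e+08 / 9.4080e+08 = 0.3188776 m
d = 0.69700 * 0.3188776 = 0.2223 m

0.2223 m


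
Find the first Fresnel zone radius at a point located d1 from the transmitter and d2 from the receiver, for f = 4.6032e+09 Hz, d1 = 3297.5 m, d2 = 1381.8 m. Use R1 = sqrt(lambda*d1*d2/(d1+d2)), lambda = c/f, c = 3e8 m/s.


lambda = c / f = 3.0000e+08 / 4.6032e+09 = 0.06517205 m
R1 = sqrt(0.06517205 * 3297.5 * 1381.8 / (3297.5 + 1381.8)) = 7.966 m

7.966 m


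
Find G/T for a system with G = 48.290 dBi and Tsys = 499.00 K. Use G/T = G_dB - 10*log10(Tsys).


G/T = 48.290 - 10*log10(499.00) = 48.290 - 26.98101 = 21.31 dB/K

21.31 dB/K


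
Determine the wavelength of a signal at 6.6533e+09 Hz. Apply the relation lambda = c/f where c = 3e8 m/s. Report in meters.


lambda = c / f = 3.0000e+08 / 6.6533e+09 = 0.04509 m

0.04509 m


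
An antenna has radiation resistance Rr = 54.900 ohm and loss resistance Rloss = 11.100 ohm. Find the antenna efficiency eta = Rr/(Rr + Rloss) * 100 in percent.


eta = 54.900 / (54.900 + 11.100) * 100 = 83.18%

83.18%


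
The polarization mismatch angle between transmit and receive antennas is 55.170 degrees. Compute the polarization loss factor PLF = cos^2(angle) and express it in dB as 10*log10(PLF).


PLF_linear = cos^2(55.170 deg) = 0.3262048
PLF_dB = 10 * log10(0.3262048) = -4.865 dB

-4.865 dB


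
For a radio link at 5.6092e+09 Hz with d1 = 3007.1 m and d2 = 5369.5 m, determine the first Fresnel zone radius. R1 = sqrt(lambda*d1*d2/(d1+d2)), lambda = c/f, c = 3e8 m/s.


lambda = c / f = 3.0000e+08 / 5.6092e+09 = 0.05348356 m
R1 = sqrt(0.05348356 * 3007.1 * 5369.5 / (3007.1 + 5369.5)) = 10.15 m

10.15 m


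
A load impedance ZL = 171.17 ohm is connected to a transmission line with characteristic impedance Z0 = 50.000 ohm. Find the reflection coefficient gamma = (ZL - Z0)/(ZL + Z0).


gamma = (171.17 - 50.000) / (171.17 + 50.000) = 0.5479

0.5479


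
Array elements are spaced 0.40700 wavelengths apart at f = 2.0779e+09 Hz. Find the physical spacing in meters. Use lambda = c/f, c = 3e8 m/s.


lambda = c / f = 3.0000e+08 / 2.0779e+09 = 0.1443765 m
d = 0.40700 * 0.1443765 = 0.05876 m

0.05876 m


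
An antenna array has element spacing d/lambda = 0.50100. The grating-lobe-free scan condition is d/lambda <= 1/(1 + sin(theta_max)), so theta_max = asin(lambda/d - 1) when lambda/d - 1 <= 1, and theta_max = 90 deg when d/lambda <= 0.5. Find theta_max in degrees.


lambda/d - 1 = 1/0.50100 - 1 = 0.9960080
theta_max = asin(0.9960080) = 84.88 deg

84.88 deg


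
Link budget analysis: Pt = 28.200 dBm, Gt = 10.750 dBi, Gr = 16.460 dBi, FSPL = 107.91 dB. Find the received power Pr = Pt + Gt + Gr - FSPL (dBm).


Pr = 28.200 + 10.750 + 16.460 - 107.91 = -52.50 dBm

-52.50 dBm


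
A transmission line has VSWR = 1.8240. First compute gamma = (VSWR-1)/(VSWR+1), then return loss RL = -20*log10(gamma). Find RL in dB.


gamma = (1.8240 - 1) / (1.8240 + 1) = 0.2917847
RL = -20 * log10(0.2917847) = 10.70 dB

10.70 dB


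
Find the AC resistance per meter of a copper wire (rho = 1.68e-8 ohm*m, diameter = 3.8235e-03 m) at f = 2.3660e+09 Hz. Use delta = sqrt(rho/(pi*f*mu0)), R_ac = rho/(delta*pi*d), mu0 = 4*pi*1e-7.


delta = sqrt(1.68e-8 / (pi * 2.3660e+09 * 4*pi*1e-7)) = 1.341119e-06 m
R_ac = 1.68e-8 / (1.341119e-06 * pi * 3.8235e-03) = 1.043 ohm/m

1.043 ohm/m


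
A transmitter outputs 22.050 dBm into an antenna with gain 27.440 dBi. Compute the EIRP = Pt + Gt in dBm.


EIRP = Pt + Gt = 22.050 + 27.440 = 49.49 dBm

49.49 dBm


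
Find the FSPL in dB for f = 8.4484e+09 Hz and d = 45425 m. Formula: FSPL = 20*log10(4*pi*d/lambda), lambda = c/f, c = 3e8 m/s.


lambda = c / f = 3.0000e+08 / 8.4484e+09 = 0.03550968 m
FSPL = 20 * log10(4*pi*45425/0.03550968) = 144.1 dB

144.1 dB


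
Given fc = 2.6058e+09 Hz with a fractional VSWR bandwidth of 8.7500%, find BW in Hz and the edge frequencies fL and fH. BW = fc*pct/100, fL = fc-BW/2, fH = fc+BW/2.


BW = 2.6058e+09 * 8.7500/100 = 2.280075e+08 Hz
fL = 2.6058e+09 - 2.280075e+08/2 = 2.492e+09 Hz
fH = 2.6058e+09 + 2.280075e+08/2 = 2.720e+09 Hz

BW=2.280e+08 Hz, fL=2.492e+09 Hz, fH=2.720e+09 Hz


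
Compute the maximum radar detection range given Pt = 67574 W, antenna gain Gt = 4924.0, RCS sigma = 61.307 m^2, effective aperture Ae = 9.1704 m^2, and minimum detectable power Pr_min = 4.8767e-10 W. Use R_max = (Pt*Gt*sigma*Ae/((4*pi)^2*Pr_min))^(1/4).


R^4 = 67574*4924.0*61.307*9.1704 / ((4*pi)^2 * 4.8767e-10) = 2.429127e+18
R_max = 2.429127e+18^0.25 = 39479 m

39479 m


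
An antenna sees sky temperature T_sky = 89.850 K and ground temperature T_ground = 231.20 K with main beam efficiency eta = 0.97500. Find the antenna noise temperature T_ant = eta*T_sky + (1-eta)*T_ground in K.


T_ant = 0.97500 * 89.850 + (1 - 0.97500) * 231.20 = 93.38 K

93.38 K


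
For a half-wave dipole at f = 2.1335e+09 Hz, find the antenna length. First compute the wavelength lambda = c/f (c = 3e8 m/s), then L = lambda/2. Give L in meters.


lambda = c / f = 3.0000e+08 / 2.1335e+09 = 0.1406140 m
L = lambda / 2 = 0.1406140 / 2 = 0.07031 m

0.07031 m


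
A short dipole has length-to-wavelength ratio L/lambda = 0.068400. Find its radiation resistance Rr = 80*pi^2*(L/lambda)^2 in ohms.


Rr = 80 * pi^2 * (0.068400)^2 = 80 * 9.869604 * 4.678560e-03 = 3.694 ohm

3.694 ohm


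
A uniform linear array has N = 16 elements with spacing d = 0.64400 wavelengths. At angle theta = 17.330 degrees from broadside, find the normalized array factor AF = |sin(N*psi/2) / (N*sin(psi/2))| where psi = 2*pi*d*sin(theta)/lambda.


psi = 2*pi*0.64400*sin(17.330 deg) = 1.205312 rad
AF = |sin(16*1.205312/2) / (16*sin(1.205312/2))| = 0.02382

0.02382


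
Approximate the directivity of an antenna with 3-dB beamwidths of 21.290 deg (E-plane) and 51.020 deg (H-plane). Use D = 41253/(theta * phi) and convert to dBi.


D_linear = 41253 / (21.290 * 51.020) = 37.97864
D_dBi = 10 * log10(37.97864) = 15.80 dBi

15.80 dBi


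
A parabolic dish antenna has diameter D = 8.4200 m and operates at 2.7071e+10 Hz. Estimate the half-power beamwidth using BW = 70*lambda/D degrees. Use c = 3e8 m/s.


lambda = c / f = 3.0000e+08 / 2.7071e+10 = 0.01108197 m
BW = 70 * 0.01108197 / 8.4200 = 0.09213 deg

0.09213 deg


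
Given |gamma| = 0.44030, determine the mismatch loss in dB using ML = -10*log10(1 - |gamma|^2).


ML = -10 * log10(1 - 0.44030^2) = -10 * log10(0.80613591) = 0.9359 dB

0.9359 dB


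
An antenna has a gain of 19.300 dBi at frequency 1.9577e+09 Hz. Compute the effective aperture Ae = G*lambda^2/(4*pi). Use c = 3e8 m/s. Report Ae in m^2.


lambda = c / f = 3.0000e+08 / 1.9577e+09 = 0.1532410 m
G_linear = 10^(19.300/10) = 85.11380
Ae = G_linear * lambda^2 / (4*pi) = 85.11380 * 0.1532410^2 / (4*pi) = 0.1591 m^2

0.1591 m^2


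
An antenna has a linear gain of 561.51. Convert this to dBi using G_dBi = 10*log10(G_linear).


G_dBi = 10 * log10(561.51) = 27.49 dBi

27.49 dBi


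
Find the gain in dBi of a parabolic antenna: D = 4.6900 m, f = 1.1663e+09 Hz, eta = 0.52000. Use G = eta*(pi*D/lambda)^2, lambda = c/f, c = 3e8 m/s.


lambda = c / f = 3.0000e+08 / 1.1663e+09 = 0.2572237 m
G_linear = 0.52000 * (pi * 4.6900 / 0.2572237)^2 = 1706.188
G_dBi = 10 * log10(1706.188) = 32.32 dBi

32.32 dBi


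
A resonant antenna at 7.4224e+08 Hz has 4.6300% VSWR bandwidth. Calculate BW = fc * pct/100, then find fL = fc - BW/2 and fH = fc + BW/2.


BW = 7.4224e+08 * 4.6300/100 = 3.436571e+07 Hz
fL = 7.4224e+08 - 3.436571e+07/2 = 7.251e+08 Hz
fH = 7.4224e+08 + 3.436571e+07/2 = 7.594e+08 Hz

BW=3.437e+07 Hz, fL=7.251e+08 Hz, fH=7.594e+08 Hz


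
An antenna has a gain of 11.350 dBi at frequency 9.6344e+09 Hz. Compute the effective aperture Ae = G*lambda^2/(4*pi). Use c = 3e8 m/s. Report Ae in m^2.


lambda = c / f = 3.0000e+08 / 9.6344e+09 = 0.03113842 m
G_linear = 10^(11.350/10) = 13.64583
Ae = G_linear * lambda^2 / (4*pi) = 13.64583 * 0.03113842^2 / (4*pi) = 1.053e-03 m^2

1.053e-03 m^2


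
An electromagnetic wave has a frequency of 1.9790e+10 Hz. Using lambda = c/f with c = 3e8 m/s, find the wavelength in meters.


lambda = c / f = 3.0000e+08 / 1.9790e+10 = 0.01516 m

0.01516 m


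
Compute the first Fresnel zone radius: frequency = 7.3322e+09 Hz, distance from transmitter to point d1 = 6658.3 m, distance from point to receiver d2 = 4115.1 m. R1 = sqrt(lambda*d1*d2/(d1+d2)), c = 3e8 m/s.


lambda = c / f = 3.0000e+08 / 7.3322e+09 = 0.04091541 m
R1 = sqrt(0.04091541 * 6658.3 * 4115.1 / (6658.3 + 4115.1)) = 10.20 m

10.20 m


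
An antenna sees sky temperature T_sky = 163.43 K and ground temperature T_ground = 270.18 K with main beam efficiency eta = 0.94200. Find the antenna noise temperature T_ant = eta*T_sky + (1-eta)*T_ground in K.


T_ant = 0.94200 * 163.43 + (1 - 0.94200) * 270.18 = 169.6 K

169.6 K


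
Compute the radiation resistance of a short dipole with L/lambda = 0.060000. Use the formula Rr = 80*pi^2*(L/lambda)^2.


Rr = 80 * pi^2 * (0.060000)^2 = 80 * 9.869604 * 3.600000e-03 = 2.842 ohm

2.842 ohm


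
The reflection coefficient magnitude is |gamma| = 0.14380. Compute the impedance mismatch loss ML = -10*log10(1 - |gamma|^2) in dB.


ML = -10 * log10(1 - 0.14380^2) = -10 * log10(0.97932156) = 0.09075 dB

0.09075 dB


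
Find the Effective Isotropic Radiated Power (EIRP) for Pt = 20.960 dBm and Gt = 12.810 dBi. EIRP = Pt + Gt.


EIRP = Pt + Gt = 20.960 + 12.810 = 33.77 dBm

33.77 dBm


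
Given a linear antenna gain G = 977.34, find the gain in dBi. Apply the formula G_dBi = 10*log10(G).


G_dBi = 10 * log10(977.34) = 29.90 dBi

29.90 dBi


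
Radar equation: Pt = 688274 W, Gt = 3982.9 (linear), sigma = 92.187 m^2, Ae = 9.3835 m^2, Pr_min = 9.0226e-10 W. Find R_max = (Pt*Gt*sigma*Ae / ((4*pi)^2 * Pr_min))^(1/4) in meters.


R^4 = 688274*3982.9*92.187*9.3835 / ((4*pi)^2 * 9.0226e-10) = 1.664347e+19
R_max = 1.664347e+19^0.25 = 63872 m

63872 m


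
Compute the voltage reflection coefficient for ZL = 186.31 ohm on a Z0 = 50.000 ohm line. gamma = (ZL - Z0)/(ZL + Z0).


gamma = (186.31 - 50.000) / (186.31 + 50.000) = 0.5768

0.5768


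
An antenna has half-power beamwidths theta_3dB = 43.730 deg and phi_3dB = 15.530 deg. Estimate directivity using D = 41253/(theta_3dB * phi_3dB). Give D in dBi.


D_linear = 41253 / (43.730 * 15.530) = 60.74417
D_dBi = 10 * log10(60.74417) = 17.84 dBi

17.84 dBi


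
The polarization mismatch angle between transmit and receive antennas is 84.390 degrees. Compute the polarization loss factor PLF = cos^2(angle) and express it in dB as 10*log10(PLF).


PLF_linear = cos^2(84.390 deg) = 9.556352e-03
PLF_dB = 10 * log10(9.556352e-03) = -20.20 dB

-20.20 dB


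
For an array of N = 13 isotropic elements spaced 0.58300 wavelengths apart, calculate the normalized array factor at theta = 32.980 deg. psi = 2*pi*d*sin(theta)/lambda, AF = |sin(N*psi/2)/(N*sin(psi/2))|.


psi = 2*pi*0.58300*sin(32.980 deg) = 1.993993 rad
AF = |sin(13*1.993993/2) / (13*sin(1.993993/2))| = 0.03521

0.03521
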